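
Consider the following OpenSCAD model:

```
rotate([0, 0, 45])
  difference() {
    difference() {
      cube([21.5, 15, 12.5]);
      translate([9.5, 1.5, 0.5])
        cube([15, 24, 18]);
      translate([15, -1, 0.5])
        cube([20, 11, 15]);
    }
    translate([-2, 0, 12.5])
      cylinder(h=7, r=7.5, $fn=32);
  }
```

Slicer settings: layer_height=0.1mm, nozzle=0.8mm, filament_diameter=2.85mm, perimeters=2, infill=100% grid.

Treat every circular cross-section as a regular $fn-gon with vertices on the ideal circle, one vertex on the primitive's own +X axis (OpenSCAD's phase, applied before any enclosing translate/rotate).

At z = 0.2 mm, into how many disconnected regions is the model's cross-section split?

1

At z = 0.2 mm: the 21.5×15 cube contributes its full rectangle; the cube at (9.5, 1.5) is not intersected at this z (z outside [0.5, 18.5]); the cube at (15, -1) is not intersected at this z (z outside [0.5, 15.5]); Subtracting the remaining from the first: none of the subtracted shapes is present at this height, so the 21.5×15 cube is unchanged — 1 connected region; the cylinder at (-2, 0) is absent (z outside [12.5, 19.5]); After the difference (first − rest): none of the subtracted shapes is present at this height, so that combined region is unchanged — 1 connected region; (whole slice rotated 45° about Z — lengths, areas and connectivity unchanged). The result has 1 disconnected region.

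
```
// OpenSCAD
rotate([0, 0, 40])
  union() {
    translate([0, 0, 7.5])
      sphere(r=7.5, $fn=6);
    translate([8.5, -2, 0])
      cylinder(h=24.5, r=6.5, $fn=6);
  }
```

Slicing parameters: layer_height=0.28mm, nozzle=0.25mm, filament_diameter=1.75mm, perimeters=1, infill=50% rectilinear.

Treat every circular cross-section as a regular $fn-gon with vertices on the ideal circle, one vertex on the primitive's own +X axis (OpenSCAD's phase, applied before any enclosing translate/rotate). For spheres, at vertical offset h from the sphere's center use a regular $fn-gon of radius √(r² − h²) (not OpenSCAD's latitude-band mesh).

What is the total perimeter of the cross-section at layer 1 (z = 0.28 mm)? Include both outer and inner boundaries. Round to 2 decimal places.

51.18 mm

At z = 0.28 mm: the r=7.5 sphere slices to a regular 6-gon of circumradius 2.030 (√(r²−h²) with h=7.22 from center) (perimeter = 2·6·2.030·sin(180°/6) = 12.18 mm); the r=6.5 cylinder at (8.5, -2) gives a regular 6-gon of circumradius 6.5 (constant along its height) (perimeter = 2·6·6.500·sin(180°/6) = 39.00 mm); Taking the union: the 2 present regions are separate (no shared area or edge), so areas and boundary lengths simply add and each stays a separate island — boundary = 51.18 mm; (whole slice rotated 40° about Z — lengths, areas and connectivity unchanged). Overall, the cross-section has 2 separate islands. Total boundary length (outer) = 51.18 mm.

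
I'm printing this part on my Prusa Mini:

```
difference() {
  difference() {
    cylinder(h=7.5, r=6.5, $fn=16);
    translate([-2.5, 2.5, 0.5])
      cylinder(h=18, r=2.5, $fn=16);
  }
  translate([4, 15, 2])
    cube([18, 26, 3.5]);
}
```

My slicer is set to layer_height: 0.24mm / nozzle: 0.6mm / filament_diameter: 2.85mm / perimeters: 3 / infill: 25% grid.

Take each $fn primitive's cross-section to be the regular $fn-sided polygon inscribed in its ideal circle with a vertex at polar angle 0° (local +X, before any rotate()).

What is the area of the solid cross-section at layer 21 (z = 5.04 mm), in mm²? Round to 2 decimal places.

110.21 mm²

At z = 5.04 mm: the r=6.5 cylinder contributes a regular 16-gon of circumradius 6.5 (area = (16/2)·6.500²·sin(360°/16) = 129.35 mm²); the cylinder at (-2.5, 2.5): section is a regular 16-gon, circumradius r=2.5 (area = (16/2)·2.500²·sin(360°/16) = 19.13 mm²); After the difference (first − rest): starting from the r=6.5 cylinder (129.35 mm²), the r=2.5 cylinder at (-2.5, 2.5) lies wholly inside it (removes its full 19.13 mm² and its 15.61 mm outline becomes a hole wall) — area = 110.21 mm²; the 18×26 cube at (4, 15) contributes its full rectangle (area 468.00 mm²); Taking the first minus the rest: starting from the result so far (110.21 mm²), the 18×26 cube at (4, 15) misses the remaining region (no effect) — area = 110.21 mm². Overall, the cross-section is one region with 1 hole. Net area = 110.21 mm².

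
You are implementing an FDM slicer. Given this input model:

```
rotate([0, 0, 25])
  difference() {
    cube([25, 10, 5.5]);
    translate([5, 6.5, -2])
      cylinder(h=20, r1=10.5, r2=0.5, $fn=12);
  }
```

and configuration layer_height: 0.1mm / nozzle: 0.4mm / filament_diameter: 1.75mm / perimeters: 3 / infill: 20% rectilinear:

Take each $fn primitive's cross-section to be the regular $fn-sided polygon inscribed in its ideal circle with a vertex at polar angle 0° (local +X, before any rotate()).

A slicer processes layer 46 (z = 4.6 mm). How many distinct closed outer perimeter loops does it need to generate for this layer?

2

At z = 4.6 mm: the cube is present — its section is the full 25×10 rectangle; the cone at (5, 6.5): at t=0.330 of its height the radius interpolates to r₁+(r₂−r₁)t = 7.200, giving a regular 12-gon of that circumradius; Subtracting the remaining from the first: starting from the 25×10 cube, the cone at (5, 6.5) partially overlaps it — only the 110.04 mm² overlap (of its 155.52 mm²) is removed, clipping the outline — 2 connected regions; (whole slice rotated 25° about Z — lengths, areas and connectivity unchanged). The result has 2 disconnected regions.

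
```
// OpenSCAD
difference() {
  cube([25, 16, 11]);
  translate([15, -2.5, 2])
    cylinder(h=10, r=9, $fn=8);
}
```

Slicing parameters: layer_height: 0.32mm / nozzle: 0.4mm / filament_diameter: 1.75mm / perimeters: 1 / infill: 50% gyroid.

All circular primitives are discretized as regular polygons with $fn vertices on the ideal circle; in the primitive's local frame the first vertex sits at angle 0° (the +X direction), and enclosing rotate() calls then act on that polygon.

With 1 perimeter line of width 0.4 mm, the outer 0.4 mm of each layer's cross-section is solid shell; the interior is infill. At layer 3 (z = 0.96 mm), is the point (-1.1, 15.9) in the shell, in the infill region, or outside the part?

At z = 0.96 mm: the cube (footprint 25×16) is included at this height; the cylinder at (15, -2.5) does not reach this height (z outside [2, 12]); Taking the first minus the rest: none of the subtracted shapes is present at this height, so the 25×16 cube is unchanged — 1 connected region. Overall, the cross-section is a single solid region. The nearest boundary edge runs (0.00, 16.00)→(0.00, 0.00); distance from the point to it = 1.10 mm. The point is not inside any of the regions above, so it lies outside the cross-section (1.10 mm from the nearest boundary).

outside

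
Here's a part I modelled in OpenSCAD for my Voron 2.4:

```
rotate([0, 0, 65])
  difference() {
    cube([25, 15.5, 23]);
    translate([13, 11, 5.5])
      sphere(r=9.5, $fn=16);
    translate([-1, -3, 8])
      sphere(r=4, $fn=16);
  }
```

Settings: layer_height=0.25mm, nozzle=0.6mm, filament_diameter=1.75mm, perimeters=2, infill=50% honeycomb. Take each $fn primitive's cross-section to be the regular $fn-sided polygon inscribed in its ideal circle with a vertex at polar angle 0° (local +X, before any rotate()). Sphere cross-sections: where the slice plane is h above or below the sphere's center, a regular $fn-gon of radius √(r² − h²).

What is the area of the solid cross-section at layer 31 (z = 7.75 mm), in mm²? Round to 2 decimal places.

177.76 mm²

At z = 7.75 mm: the cube is present — its section is the full 25×15.5 rectangle (area 387.50 mm²); the sphere at (13, 11): section is a regular 16-gon, circumradius = √(r²−h²) = √(9.5²−2.25²) = 9.230 (area = (16/2)·9.230²·sin(360°/16) = 260.80 mm²); the sphere at (-1, -3): section is a regular 16-gon, circumradius = √(r²−h²) = √(4²−0.25²) = 3.992 (area = (16/2)·3.992²·sin(360°/16) = 48.79 mm²); Subtracting the remaining from the first: starting from the 25×15.5 cube (387.50 mm²), the r=9.5 sphere at (13, 11) partially overlaps it — only the 209.00 mm² overlap (of its 260.80 mm²) is removed, clipping the outline; the r=4 sphere at (-1, -3) partially overlaps it — only the 0.75 mm² overlap (of its 48.79 mm²) is removed, clipping the outline — area = 177.76 mm²; (whole slice rotated 65° about Z — lengths, areas and connectivity unchanged). Overall, the cross-section is a single solid region. Net area = 177.76 mm².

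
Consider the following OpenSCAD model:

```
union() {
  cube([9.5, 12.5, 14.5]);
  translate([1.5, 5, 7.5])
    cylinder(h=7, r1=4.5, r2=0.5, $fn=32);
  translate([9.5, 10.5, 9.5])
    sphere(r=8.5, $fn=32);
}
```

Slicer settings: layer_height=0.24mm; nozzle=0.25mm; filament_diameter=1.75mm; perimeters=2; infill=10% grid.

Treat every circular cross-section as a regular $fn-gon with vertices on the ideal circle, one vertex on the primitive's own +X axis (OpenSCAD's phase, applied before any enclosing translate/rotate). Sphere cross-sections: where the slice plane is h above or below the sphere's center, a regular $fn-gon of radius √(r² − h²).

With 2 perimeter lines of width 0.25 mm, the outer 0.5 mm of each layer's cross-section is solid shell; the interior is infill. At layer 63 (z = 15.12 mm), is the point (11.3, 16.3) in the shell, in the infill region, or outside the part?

At z = 15.12 mm: the cube is not intersected at this z (z outside [0, 14.5]); the cone at (1.5, 5) does not reach this height (z outside [7.5, 14.5]); the sphere at (9.5, 10.5): section is a regular 32-gon, circumradius = √(r²−h²) = √(8.5²−5.62²) = 6.377; Taking the union: only the r=8.5 sphere at (9.5, 10.5) is present, so the union is just that shape — 1 connected region. Overall, the cross-section is a single solid region. The nearest boundary edge runs (11.94, 16.39)→(10.74, 16.75); distance from the point to it = 0.27 mm. The point is inside the cross-section, 0.27 mm from the nearest boundary — within the 0.5 mm shell band (2 × 0.25).

shell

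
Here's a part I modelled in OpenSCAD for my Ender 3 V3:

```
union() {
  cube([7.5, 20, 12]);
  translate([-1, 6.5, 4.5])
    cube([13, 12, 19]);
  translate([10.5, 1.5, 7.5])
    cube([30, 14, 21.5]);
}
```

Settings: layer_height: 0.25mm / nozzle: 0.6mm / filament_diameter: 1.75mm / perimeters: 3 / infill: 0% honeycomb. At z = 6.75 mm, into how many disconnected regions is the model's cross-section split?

At z = 6.75 mm: the cube is present — its section is the full 7.5×20 rectangle; the 13×12 cube at (-1, 6.5) contributes its full rectangle; the cube at (10.5, 1.5) is not intersected at this z (z outside [7.5, 29]); Taking the union: the regions partially overlap (shared area 90.00 mm²), so overlapping operands fuse into one piece — 1 connected region. The result has 1 disconnected region.

1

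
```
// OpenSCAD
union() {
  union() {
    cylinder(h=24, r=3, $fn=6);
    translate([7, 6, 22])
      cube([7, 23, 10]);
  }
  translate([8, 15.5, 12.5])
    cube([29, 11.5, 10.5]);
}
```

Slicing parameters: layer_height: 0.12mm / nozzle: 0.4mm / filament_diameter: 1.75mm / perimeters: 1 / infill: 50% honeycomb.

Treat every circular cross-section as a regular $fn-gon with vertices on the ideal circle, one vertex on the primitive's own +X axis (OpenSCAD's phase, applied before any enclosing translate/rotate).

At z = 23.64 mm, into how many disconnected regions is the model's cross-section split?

2

At z = 23.64 mm: the cylinder: section is a regular 6-gon, circumradius r=3; the cube at (7, 6) is present — its section is the full 7×23 rectangle; Merging all regions: the 2 present regions are separate (no shared area or edge), so areas and boundary lengths simply add and each stays a separate island — 2 connected regions; the cube at (8, 15.5) is not intersected at this z (z outside [12.5, 23]); Taking the union: only the result so far is present, so the union is just that shape — 2 connected regions. The result has 2 disconnected regions.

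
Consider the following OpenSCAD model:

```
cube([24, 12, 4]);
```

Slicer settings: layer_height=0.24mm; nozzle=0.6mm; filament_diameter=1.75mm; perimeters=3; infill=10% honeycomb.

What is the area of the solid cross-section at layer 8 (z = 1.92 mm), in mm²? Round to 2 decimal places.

At z = 1.92 mm: the cube is present — its section is the full 24×12 rectangle (area 288.00 mm²). Overall, the cross-section is a single solid region. Net area = 288.00 mm².

288.00 mm²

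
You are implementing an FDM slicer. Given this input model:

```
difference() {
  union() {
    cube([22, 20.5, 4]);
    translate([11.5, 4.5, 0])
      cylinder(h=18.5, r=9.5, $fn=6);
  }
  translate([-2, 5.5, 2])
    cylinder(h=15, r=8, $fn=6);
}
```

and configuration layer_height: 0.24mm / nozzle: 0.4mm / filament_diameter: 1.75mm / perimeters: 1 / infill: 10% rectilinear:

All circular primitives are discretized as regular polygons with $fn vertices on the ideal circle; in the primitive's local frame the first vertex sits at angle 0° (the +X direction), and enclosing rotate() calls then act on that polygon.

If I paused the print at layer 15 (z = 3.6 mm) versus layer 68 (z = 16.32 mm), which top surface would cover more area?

Layer 15 (z = 3.6): the 22×20.5 cube contributes its full rectangle (area 451.00 mm²); the r=9.5 cylinder at (11.5, 4.5) gives a regular 6-gon of circumradius 9.5 (constant along its height) (area = (6/2)·9.500²·sin(360°/6) = 234.48 mm²); Taking the union: the regions partially overlap — summed areas 685.48 mm² minus the doubly-counted overlap 191.05 mm² gives 494.43 mm² — area = 494.43 mm²; the cylinder at (-2, 5.5): section is a regular 6-gon, circumradius r=8 (area = (6/2)·8.000²·sin(360°/6) = 166.28 mm²); After the difference (first − rest): starting from that combined region (494.43 mm²), the r=8 cylinder at (-2, 5.5) partially overlaps it — only the 51.98 mm² overlap (of its 166.28 mm²) is removed, clipping the outline — area = 442.45 mm². So its area = 442.45 mm². Layer 68 (z = 16.32): the cube does not reach this height (z outside [0, 4]); the cylinder at (11.5, 4.5): section is a regular 6-gon, circumradius r=9.5 (area = (6/2)·9.500²·sin(360°/6) = 234.48 mm²); Taking the union: only the r=9.5 cylinder at (11.5, 4.5) is present, so the union is just that shape — area = 234.48 mm²; the r=8 cylinder at (-2, 5.5) contributes a regular 6-gon of circumradius 8 (area = (6/2)·8.000²·sin(360°/6) = 166.28 mm²); Taking the first minus the rest: starting from the result so far (234.48 mm²), the r=8 cylinder at (-2, 5.5) partially overlaps it — only the 13.57 mm² overlap (of its 166.28 mm²) is removed, clipping the outline — area = 220.91 mm². So its area = 220.91 mm². Layer 15 is larger (442.45 vs 220.91 mm²).

layer 15 (z = 3.6 mm)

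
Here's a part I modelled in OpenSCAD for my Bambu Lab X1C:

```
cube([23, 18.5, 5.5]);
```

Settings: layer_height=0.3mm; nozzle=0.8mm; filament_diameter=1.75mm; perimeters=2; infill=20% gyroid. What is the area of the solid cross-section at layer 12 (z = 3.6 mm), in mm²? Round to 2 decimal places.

425.50 mm²

At z = 3.6 mm: the cube (footprint 23×18.5) is included at this height (area 425.50 mm²). Overall, the cross-section is a single solid region. Net area = 425.50 mm².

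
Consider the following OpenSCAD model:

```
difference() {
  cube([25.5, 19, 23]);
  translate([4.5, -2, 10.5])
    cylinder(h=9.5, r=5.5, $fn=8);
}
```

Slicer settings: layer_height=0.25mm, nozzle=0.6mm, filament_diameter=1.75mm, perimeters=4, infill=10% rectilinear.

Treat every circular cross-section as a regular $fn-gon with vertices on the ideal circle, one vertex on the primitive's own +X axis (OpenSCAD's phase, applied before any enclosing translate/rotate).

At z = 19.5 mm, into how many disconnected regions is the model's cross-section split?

1

At z = 19.5 mm: the cube (footprint 25.5×19) is included at this height; the r=5.5 cylinder at (4.5, -2) gives a regular 8-gon of circumradius 5.5 (constant along its height); After the difference (first − rest): starting from the 25.5×19 cube, the r=5.5 cylinder at (4.5, -2) partially overlaps it — only the 22.40 mm² overlap (of its 85.56 mm²) is removed, clipping the outline — 1 connected region. The result has 1 disconnected region.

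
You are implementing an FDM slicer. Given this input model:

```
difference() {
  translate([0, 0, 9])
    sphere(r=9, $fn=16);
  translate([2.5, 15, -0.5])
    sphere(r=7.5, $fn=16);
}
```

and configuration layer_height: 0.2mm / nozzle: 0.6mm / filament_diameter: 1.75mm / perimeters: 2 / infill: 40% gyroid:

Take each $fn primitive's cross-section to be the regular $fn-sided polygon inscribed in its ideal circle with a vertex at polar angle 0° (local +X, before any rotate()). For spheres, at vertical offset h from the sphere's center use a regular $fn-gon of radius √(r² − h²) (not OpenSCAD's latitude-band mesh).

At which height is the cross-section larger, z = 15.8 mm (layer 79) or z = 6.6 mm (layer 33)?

Layer 79 (z = 15.8): the sphere: section is a regular 16-gon, circumradius = √(r²−h²) = √(9²−6.8²) = 5.896 (area = (16/2)·5.896²·sin(360°/16) = 106.42 mm²); the sphere at (2.5, 15) does not reach this height (|z−center|=16.300 > r=7.5); Subtracting the remaining from the first: none of the subtracted shapes is present at this height, so the r=9 sphere is unchanged — area = 106.42 mm². So its area = 106.42 mm². Layer 33 (z = 6.6): the r=9 sphere slices to a regular 16-gon of circumradius 8.674 (√(r²−h²) with h=2.4 from center) (area = (16/2)·8.674²·sin(360°/16) = 230.34 mm²); the r=7.5 sphere at (2.5, 15) slices to a regular 16-gon of circumradius 2.417 (√(r²−h²) with h=7.1 from center) (area = (16/2)·2.417²·sin(360°/16) = 17.88 mm²); After the difference (first − rest): starting from the r=9 sphere (230.34 mm²), the r=7.5 sphere at (2.5, 15) misses the remaining region (no effect) — area = 230.34 mm². So its area = 230.34 mm². Layer 33 is larger (230.34 vs 106.42 mm²).

layer 33 (z = 6.6 mm)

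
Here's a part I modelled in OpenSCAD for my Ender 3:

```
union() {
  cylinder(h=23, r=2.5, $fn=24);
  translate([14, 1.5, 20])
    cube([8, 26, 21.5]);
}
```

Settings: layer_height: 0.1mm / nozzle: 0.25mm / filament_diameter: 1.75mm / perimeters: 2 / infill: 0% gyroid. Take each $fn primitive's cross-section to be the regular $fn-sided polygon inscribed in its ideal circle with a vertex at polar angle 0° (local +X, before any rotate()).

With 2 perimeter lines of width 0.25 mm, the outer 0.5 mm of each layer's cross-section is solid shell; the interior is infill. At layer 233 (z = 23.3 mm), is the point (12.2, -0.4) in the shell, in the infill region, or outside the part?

At z = 23.3 mm: the cylinder is absent (z outside [0, 23]); the 8×26 cube at (14, 1.5) contributes its full rectangle; Combining (union): only the 8×26 cube at (14, 1.5) is present, so the union is just that shape — 1 connected region. Overall, the cross-section is a single solid region. The nearest boundary edge runs (14.00, 1.50)→(22.00, 1.50); distance from the point to it = 2.62 mm. The point is not inside any of the regions above, so it lies outside the cross-section (2.62 mm from the nearest boundary).

outside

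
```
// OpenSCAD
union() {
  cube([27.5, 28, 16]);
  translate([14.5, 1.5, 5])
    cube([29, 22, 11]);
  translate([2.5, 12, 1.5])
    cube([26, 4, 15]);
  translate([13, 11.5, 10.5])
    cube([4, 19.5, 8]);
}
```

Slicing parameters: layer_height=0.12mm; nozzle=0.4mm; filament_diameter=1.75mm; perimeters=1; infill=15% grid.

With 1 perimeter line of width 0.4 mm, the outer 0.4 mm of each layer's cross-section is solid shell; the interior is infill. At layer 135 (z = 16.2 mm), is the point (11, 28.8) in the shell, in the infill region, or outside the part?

outside

At z = 16.2 mm: the cube is absent (z outside [0, 16]); the cube at (14.5, 1.5) is not intersected at this z (z outside [5, 16]); the cube at (2.5, 12) is present — its section is the full 26×4 rectangle; the cube at (13, 11.5) (footprint 4×19.5) is included at this height; Taking the union: the regions partially overlap (shared area 16.00 mm²), so overlapping operands fuse into one piece — 1 connected region. Overall, the cross-section is a single solid region. The nearest boundary edge runs (13.00, 16.00)→(13.00, 31.00); distance from the point to it = 2.00 mm. The point is not inside any of the regions above, so it lies outside the cross-section (2.00 mm from the nearest boundary).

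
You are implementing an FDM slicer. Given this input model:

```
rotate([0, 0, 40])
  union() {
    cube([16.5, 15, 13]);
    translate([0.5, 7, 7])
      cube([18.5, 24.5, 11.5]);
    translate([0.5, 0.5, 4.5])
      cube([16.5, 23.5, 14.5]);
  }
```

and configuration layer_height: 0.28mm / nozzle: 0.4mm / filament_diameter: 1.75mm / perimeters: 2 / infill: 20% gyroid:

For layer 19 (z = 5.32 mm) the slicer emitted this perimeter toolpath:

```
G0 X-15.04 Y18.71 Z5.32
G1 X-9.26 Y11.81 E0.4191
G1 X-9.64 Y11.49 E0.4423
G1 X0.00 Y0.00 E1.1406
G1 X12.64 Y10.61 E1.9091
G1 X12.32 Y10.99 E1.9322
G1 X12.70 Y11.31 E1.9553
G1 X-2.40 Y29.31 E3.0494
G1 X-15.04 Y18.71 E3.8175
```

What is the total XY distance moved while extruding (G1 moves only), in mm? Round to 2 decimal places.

Sum the Euclidean lengths of each G1 segment: total = 81.98 mm.

81.98 mm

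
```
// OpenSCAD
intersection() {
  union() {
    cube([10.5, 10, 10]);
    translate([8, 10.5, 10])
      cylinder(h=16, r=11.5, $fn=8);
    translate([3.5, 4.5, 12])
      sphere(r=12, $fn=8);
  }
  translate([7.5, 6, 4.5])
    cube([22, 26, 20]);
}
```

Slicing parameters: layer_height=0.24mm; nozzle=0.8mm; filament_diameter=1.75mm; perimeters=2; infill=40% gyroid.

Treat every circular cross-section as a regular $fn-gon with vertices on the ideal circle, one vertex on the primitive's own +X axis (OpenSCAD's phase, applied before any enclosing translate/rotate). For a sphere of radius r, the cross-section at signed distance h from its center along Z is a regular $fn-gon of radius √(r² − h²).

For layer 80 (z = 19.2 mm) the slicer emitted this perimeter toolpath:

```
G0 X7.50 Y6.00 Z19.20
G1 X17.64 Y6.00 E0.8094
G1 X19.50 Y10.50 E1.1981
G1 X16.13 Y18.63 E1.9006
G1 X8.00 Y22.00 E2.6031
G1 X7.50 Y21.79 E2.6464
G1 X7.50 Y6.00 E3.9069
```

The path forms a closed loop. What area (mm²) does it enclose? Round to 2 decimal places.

149.01 mm²

Apply the shoelace formula to the sequence of (X, Y) vertices; enclosed area = 149.01 mm².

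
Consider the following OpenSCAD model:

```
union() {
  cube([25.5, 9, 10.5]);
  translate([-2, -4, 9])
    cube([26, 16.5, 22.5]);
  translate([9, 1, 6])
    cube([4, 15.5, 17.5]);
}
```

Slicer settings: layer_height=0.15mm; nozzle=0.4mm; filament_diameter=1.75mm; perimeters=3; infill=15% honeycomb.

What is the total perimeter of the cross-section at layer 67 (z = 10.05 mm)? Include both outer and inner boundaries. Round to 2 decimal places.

At z = 10.05 mm: the cube is present — its section is the full 25.5×9 rectangle (perimeter 69.00 mm); the cube at (-2, -4) is present — its section is the full 26×16.5 rectangle (perimeter 85.00 mm); the 4×15.5 cube at (9, 1) contributes its full rectangle (perimeter 39.00 mm); Combining (union): the regions partially overlap (shared area 262.00 mm²), so the edge portions inside another operand are dropped and the merged outline is re-measured after clipping — boundary = 96.00 mm. Overall, the cross-section is a single solid region. Total boundary length (outer) = 96.00 mm.

96.00 mm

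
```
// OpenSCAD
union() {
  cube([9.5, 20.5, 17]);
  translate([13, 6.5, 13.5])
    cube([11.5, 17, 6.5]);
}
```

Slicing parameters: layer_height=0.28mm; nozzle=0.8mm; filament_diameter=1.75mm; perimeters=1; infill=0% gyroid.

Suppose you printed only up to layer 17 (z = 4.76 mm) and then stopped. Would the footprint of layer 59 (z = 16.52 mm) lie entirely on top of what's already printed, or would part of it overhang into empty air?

part overhangs

Compare the two slices. At z = 4.76: the cube (footprint 9.5×20.5) is included at this height (area 194.75 mm²); the cube at (13, 6.5) does not reach this height (z outside [13.5, 20]); Combining (union): only the 9.5×20.5 cube is present, so the union is just that shape — area = 194.75 mm². At z = 16.52: the cube is present — its section is the full 9.5×20.5 rectangle (area 194.75 mm²); the cube at (13, 6.5) is present — its section is the full 11.5×17 rectangle (area 195.50 mm²); Merging all regions: the 2 present regions are separate (no shared area or edge), so areas and boundary lengths simply add and each stays a separate island — area = 390.25 mm². Checking containment: at z = 16.52 the cross-section extends beyond the z = 4.76 cross-section by about 195.50 mm².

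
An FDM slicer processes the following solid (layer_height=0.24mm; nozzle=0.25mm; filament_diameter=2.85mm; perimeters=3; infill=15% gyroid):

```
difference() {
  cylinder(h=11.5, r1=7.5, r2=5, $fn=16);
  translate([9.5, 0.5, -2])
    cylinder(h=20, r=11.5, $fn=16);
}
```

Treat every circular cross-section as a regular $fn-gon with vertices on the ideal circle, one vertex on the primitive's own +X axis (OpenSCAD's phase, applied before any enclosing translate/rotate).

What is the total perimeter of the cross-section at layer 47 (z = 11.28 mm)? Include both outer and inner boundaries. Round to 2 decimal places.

At z = 11.28 mm: the cone contributes a regular 16-gon of circumradius 5.048 (interpolated between r1=7.5 and r2=5 at t=0.981) (perimeter = 2·16·5.048·sin(180°/16) = 31.51 mm); the cylinder at (9.5, 0.5): section is a regular 16-gon, circumradius r=11.5 (perimeter = 2·16·11.500·sin(180°/16) = 71.79 mm); Taking the first minus the rest: starting from the cone, the r=11.5 cylinder at (9.5, 0.5) partially overlaps it — only the 53.63 mm² overlap (of its 404.88 mm²) is removed, clipping the outline — boundary = 24.35 mm. Overall, the cross-section is a single solid region. Total boundary length (outer) = 24.35 mm.

24.35 mm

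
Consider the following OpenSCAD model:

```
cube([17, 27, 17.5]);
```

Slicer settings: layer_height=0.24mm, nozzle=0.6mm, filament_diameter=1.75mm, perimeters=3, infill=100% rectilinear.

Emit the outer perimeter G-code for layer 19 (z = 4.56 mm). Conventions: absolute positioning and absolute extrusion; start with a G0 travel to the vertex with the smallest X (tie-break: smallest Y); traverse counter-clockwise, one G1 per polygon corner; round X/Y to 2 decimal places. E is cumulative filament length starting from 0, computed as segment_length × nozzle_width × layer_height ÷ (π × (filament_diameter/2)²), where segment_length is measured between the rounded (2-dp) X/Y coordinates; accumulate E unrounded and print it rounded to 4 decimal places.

At z = 4.56 mm: the cube (footprint 17×27) is included at this height. The outline is a single polygon with 4 vertices. Extrusion per mm of travel: 0.6 × 0.24 / (π × 0.875²) = 0.059868. Accumulating E over each segment gives final E = 5.2684.

G0 X0.00 Y0.00 Z4.56
G1 X17.00 Y0.00 E1.0178
G1 X17.00 Y27.00 E2.6342
G1 X0.00 Y27.00 E3.6520
G1 X0.00 Y0.00 E5.2684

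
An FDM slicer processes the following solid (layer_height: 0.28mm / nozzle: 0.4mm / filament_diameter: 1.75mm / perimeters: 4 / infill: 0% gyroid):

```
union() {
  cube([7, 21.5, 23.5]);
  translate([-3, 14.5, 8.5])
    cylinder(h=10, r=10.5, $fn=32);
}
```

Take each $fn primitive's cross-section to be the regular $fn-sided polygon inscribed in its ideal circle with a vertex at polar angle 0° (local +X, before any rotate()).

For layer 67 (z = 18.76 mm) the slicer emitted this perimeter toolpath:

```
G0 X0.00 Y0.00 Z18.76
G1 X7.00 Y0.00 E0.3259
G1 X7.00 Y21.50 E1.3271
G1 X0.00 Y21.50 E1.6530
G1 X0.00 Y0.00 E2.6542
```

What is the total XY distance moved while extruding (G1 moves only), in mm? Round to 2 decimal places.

Sum the Euclidean lengths of each G1 segment: total = 57.00 mm.

57.00 mm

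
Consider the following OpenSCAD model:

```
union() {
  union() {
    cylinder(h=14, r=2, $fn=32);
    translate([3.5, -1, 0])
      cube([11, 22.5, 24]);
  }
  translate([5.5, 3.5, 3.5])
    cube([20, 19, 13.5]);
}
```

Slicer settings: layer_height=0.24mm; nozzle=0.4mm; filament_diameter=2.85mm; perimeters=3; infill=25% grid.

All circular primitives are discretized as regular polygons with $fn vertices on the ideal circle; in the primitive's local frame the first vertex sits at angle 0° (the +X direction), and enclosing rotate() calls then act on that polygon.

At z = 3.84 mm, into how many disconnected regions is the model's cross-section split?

At z = 3.84 mm: the r=2 cylinder contributes a regular 32-gon of circumradius 2; the 11×22.5 cube at (3.5, -1) contributes its full rectangle; Taking the union: the 2 present regions are separate (no shared area or edge), so areas and boundary lengths simply add and each stays a separate island — 2 connected regions; the 20×19 cube at (5.5, 3.5) contributes its full rectangle; Combining (union): the regions partially overlap (shared area 162.00 mm²), so overlapping operands fuse into one piece — 2 connected regions. The result has 2 disconnected regions.

2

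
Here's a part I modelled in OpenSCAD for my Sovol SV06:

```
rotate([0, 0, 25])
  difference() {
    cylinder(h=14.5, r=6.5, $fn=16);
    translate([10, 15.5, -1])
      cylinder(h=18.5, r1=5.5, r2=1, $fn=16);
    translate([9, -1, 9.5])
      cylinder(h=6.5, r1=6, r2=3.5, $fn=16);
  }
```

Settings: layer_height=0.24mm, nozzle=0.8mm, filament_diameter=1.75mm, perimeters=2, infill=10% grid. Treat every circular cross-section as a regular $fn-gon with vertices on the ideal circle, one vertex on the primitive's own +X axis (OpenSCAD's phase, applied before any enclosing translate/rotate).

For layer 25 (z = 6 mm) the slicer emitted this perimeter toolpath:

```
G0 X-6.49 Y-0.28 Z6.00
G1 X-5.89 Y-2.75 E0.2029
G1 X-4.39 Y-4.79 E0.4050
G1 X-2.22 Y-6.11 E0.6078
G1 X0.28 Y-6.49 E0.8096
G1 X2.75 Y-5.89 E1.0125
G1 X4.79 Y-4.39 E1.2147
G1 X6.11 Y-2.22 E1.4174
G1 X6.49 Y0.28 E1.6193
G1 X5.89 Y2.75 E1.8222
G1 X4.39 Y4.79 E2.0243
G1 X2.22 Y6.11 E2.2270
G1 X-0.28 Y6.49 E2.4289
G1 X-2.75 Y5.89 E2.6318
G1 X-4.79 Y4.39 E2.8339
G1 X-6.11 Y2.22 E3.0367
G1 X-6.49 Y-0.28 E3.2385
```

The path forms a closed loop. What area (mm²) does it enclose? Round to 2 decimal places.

Apply the shoelace formula to the sequence of (X, Y) vertices; enclosed area = 129.29 mm².

129.29 mm²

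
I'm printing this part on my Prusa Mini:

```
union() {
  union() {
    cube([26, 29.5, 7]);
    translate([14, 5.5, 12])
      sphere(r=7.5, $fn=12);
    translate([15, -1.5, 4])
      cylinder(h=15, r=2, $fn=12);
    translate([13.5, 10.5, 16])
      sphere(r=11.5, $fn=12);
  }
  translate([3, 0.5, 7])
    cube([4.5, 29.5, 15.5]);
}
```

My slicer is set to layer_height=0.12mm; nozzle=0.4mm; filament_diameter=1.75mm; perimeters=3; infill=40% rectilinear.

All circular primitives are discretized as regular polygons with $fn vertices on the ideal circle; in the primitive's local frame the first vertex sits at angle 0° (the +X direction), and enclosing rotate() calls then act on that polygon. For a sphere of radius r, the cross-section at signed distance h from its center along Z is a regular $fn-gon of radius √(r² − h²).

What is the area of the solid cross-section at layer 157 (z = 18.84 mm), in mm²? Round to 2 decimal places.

At z = 18.84 mm: the cube does not reach this height (z outside [0, 7]); the r=7.5 sphere at (14, 5.5) contributes a regular 12-gon of circumradius √(7.5²−6.84²) = 3.076 (area = (12/2)·3.076²·sin(360°/12) = 28.39 mm²); the r=2 cylinder at (15, -1.5) gives a regular 12-gon of circumradius 2 (constant along its height) (area = (12/2)·2.000²·sin(360°/12) = 12.00 mm²); the r=11.5 sphere at (13.5, 10.5) slices to a regular 12-gon of circumradius 11.144 (√(r²−h²) with h=2.84 from center) (area = (12/2)·11.144²·sin(360°/12) = 372.55 mm²); Taking the union: the regions partially overlap — summed areas 412.95 mm² minus the doubly-counted overlap 29.96 mm² gives 382.99 mm² — area = 382.99 mm²; the 4.5×29.5 cube at (3, 0.5) contributes its full rectangle (area 132.75 mm²); Taking the union: the regions partially overlap — summed areas 515.74 mm² minus the doubly-counted overlap 60.78 mm² gives 454.95 mm² — area = 454.95 mm². Overall, the cross-section is a single solid region. Net area = 454.95 mm².

454.95 mm²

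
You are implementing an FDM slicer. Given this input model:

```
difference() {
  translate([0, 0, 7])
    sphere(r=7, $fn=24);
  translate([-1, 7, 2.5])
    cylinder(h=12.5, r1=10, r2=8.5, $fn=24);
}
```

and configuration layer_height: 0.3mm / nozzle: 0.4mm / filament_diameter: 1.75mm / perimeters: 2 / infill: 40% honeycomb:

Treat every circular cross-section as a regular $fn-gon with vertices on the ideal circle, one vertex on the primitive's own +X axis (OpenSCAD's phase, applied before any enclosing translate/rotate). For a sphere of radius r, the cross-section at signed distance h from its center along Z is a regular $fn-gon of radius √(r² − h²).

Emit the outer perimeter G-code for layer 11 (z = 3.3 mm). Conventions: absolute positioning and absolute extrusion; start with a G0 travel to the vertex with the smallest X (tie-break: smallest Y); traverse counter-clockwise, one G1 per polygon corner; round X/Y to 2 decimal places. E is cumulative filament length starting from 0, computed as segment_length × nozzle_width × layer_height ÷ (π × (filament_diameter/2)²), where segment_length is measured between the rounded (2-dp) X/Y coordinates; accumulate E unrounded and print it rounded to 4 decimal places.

At z = 3.3 mm: the r=7 sphere slices to a regular 24-gon of circumradius 5.942 (√(r²−h²) with h=3.7 from center); the cone at (-1, 7) contributes a regular 24-gon of circumradius 9.904 (interpolated between r1=10 and r2=8.5 at t=0.064); Subtracting the remaining from the first: starting from the r=7 sphere, the cone at (-1, 7) partially overlaps it — only the 80.18 mm² overlap (of its 304.65 mm²) is removed, clipping the outline — 1 connected region. The outline is a single polygon with 16 vertices. Extrusion per mm of travel: 0.4 × 0.3 / (π × 0.875²) = 0.049890. Accumulating E over each segment gives final E = 1.4659.

G0 X-5.68 Y-1.69 Z3.30
G1 X-5.15 Y-2.97 E0.0691
G1 X-4.20 Y-4.20 E0.1467
G1 X-2.97 Y-5.15 E0.2242
G1 X-1.54 Y-5.74 E0.3014
G1 X0.00 Y-5.94 E0.3788
G1 X1.54 Y-5.74 E0.4563
G1 X2.97 Y-5.15 E0.5335
G1 X4.20 Y-4.20 E0.6110
G1 X5.15 Y-2.97 E0.6886
G1 X5.74 Y-1.54 E0.7657
G1 X5.93 Y-0.06 E0.8402
G1 X3.95 Y-1.58 E0.9647
G1 X1.56 Y-2.57 E1.0938
G1 X-1.00 Y-2.90 E1.2226
G1 X-3.56 Y-2.57 E1.3513
G1 X-5.68 Y-1.69 E1.4659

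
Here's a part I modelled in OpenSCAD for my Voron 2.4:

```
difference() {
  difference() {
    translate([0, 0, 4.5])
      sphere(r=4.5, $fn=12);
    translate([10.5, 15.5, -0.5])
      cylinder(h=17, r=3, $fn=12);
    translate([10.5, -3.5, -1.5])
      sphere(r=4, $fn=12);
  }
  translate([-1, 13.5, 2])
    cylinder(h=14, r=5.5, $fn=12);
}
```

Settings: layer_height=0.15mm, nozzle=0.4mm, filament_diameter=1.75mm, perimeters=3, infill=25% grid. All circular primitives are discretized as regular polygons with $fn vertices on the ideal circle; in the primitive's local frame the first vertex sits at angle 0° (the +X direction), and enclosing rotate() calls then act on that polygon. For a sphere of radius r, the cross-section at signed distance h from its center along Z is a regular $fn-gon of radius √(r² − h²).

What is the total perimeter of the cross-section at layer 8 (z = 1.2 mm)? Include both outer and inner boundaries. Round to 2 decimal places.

At z = 1.2 mm: the sphere: section is a regular 12-gon, circumradius = √(r²−h²) = √(4.5²−3.3²) = 3.059 (perimeter = 2·12·3.059·sin(180°/12) = 19.00 mm); the cylinder at (10.5, 15.5): section is a regular 12-gon, circumradius r=3 (perimeter = 2·12·3.000·sin(180°/12) = 18.63 mm); the sphere at (10.5, -3.5): section is a regular 12-gon, circumradius = √(r²−h²) = √(4²−2.7²) = 2.951 (perimeter = 2·12·2.951·sin(180°/12) = 18.33 mm); Taking the first minus the rest: starting from the r=4.5 sphere, the r=3 cylinder at (10.5, 15.5) misses the remaining region (no effect); the r=4 sphere at (10.5, -3.5) misses the remaining region (no effect) — boundary = 19.00 mm; the cylinder at (-1, 13.5) is not intersected at this z (z outside [2, 16]); Taking the first minus the rest: none of the subtracted shapes is present at this height, so that combined region is unchanged — boundary = 19.00 mm. Overall, the cross-section is a single solid region. Total boundary length (outer) = 19.00 mm.

19.00 mm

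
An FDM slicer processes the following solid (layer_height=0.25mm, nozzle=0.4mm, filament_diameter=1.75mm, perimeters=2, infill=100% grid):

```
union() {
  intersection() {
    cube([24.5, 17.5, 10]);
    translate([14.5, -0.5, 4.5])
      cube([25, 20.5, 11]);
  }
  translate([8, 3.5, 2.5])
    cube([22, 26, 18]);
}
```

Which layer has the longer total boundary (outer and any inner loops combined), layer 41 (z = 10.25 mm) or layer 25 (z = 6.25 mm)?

Layer 41 (z = 10.25): the cube does not reach this height (z outside [0, 10]); the cube at (14.5, -0.5) (footprint 25×20.5) is included at this height (perimeter 91.00 mm); Taking the intersection: at least one operand is absent at this height, so nothing remains; the cube at (8, 3.5) is present — its section is the full 22×26 rectangle (perimeter 96.00 mm); Combining (union): only the 22×26 cube at (8, 3.5) is present, so the union is just that shape — boundary = 96.00 mm. So its perimeter = 96.00 mm. Layer 25 (z = 6.25): the cube (footprint 24.5×17.5) is included at this height (perimeter 84.00 mm); the cube at (14.5, -0.5) is present — its section is the full 25×20.5 rectangle (perimeter 91.00 mm); After intersecting: the 25×20.5 cube at (14.5, -0.5) partially overlaps the 24.5×17.5 cube; clipping to the common part keeps 175.00 mm² — boundary = 55.00 mm; the cube at (8, 3.5) is present — its section is the full 22×26 rectangle (perimeter 96.00 mm); Taking the union: the regions partially overlap (shared area 140.00 mm²), so the edge portions inside another operand are dropped and the merged outline is re-measured after clipping — boundary = 103.00 mm. So its perimeter = 103.00 mm. Layer 25 is larger (103.00 vs 96.00 mm).

layer 25 (z = 6.25 mm)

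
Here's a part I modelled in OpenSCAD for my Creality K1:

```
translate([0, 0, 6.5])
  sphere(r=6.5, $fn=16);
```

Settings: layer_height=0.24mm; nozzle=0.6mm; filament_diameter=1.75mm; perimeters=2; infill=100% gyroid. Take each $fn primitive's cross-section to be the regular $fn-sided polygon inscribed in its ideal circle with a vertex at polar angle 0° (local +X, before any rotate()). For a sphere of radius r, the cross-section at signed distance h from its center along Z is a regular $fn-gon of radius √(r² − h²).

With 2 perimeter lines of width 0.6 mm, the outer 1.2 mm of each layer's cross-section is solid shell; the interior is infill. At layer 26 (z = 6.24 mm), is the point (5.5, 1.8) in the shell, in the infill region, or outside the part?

shell

At z = 6.24 mm: the sphere: section is a regular 16-gon, circumradius = √(r²−h²) = √(6.5²−0.26²) = 6.495. Overall, the cross-section is a single solid region. The nearest boundary edge runs (6.49, 0.00)→(6.00, 2.49); distance from the point to it = 0.62 mm. The point is inside the cross-section, 0.62 mm from the nearest boundary — within the 1.2 mm shell band (2 × 0.6).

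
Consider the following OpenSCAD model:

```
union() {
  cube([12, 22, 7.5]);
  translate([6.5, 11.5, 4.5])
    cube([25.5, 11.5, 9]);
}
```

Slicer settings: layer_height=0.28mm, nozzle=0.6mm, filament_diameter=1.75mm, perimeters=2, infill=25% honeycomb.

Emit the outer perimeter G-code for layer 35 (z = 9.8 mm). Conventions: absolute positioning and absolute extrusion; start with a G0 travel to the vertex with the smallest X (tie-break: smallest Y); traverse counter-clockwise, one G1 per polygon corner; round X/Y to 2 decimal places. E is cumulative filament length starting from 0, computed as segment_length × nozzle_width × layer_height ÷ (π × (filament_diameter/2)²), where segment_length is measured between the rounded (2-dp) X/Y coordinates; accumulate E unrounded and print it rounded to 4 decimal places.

At z = 9.8 mm: the cube is not intersected at this z (z outside [0, 7.5]); the cube at (6.5, 11.5) (footprint 25.5×11.5) is included at this height; Taking the union: only the 25.5×11.5 cube at (6.5, 11.5) is present, so the union is just that shape — 1 connected region. The outline is a single polygon with 4 vertices. Extrusion per mm of travel: 0.6 × 0.28 / (π × 0.875²) = 0.069846. Accumulating E over each segment gives final E = 5.1686.

G0 X6.50 Y11.50 Z9.80
G1 X32.00 Y11.50 E1.7811
G1 X32.00 Y23.00 E2.5843
G1 X6.50 Y23.00 E4.3654
G1 X6.50 Y11.50 E5.1686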